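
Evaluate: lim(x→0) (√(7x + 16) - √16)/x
This is a standard limit.

Factor or rationalize the expression:
  lim(x→0) (√(7x + 16) - √16)/x = 7/8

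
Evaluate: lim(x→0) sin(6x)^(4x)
This is an exponential indeterminate form.

For exponential indeterminate forms, take the natural log:
  Let L = lim(x→0) sin(6x)^(4x)
  Then ln(L) = lim(x→0) [exponent × ln(base)]
  Evaluate using L'Hôpital or standard limits, then exponentiate.
  L = 1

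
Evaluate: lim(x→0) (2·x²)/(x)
This is a 0/0 indeterminate form.

Apply L'Hôpital's rule: differentiate numerator and denominator separately.
  f(x) = 2·x^2   ⇒   f'(x) = 4·x
  g(x) = x   ⇒   g'(x) = 1
  lim(x→0) f'(x)/g'(x) = lim(x→0) (4·x)/(1)
  = 0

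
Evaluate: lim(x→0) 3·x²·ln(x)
This is a 0·∞ indeterminate form.

Rewrite 0·∞ as a quotient (0/0 or ∞/∞ form), then apply L'Hôpital's rule:
  lim(x→0) 3·x²·ln(x) = 0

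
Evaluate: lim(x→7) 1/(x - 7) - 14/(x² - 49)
This is an ∞-∞ indeterminate form.

Combine fractions or rationalize to convert ∞-∞ to 0/0 form:
  lim(x→7) 1/(x - 7) - 14/(x² - 49) = 1/14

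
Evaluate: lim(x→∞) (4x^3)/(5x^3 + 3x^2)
This is an ∞/∞ indeterminate form.

Apply L'Hôpital's rule: differentiate numerator and denominator separately.
  f(x) = 4·x^3   ⇒   f'(x) = 12·x^2
  g(x) = 5·x^3 + 3·x^2   ⇒   g'(x) = 15·x^2 + 6·x
  lim(x→∞) f'(x)/g'(x) = lim(x→∞) (12·x^2)/(15·x^2 + 6·x)
  = 4/5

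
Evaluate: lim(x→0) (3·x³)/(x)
This is a 0/0 indeterminate form.

Apply L'Hôpital's rule: differentiate numerator and denominator separately.
  f(x) = 3·x^3   ⇒   f'(x) = 9·x^2
  g(x) = x   ⇒   g'(x) = 1
  lim(x→0) f'(x)/g'(x) = lim(x→0) (9·x^2)/(1)
  = 0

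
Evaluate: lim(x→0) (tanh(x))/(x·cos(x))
This is a 0/0 indeterminate form.

Apply L'Hôpital's rule: differentiate numerator and denominator separately.
  f(x) = tanh(x)   ⇒   f'(x) = 1 - tanh(x)^2
  g(x) = x·cos(x)   ⇒   g'(x) = -x·sin(x) + cos(x)
  lim(x→0) f'(x)/g'(x) = lim(x→0) (1 - tanh(x)^2)/(-x·sin(x) + cos(x))
  = 1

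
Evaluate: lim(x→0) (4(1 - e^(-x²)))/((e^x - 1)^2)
This is a 0/0 indeterminate form.

Apply L'Hôpital's rule: differentiate numerator and denominator separately.
  f(x) = 4 - 4·e^(-x^2)   ⇒   f'(x) = 8·x·e^(-x^2)
  g(x) = (e^(x) - 1)^2   ⇒   g'(x) = 2·(e^(x) - 1)·e^(x)
  lim(x→0) f'(x)/g'(x) = lim(x→0) (8·x·e^(-x^2))/(2·(e^(x) - 1)·e^(x))
  = 4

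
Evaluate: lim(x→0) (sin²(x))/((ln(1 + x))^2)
This is a 0/0 indeterminate form.

Apply L'Hôpital's rule: differentiate numerator and denominator separately.
  f(x) = sin(x)^2   ⇒   f'(x) = 2·sin(x)·cos(x)
  g(x) = ln(x + 1)^2   ⇒   g'(x) = 2·ln(x + 1)/(x + 1)
  lim(x→0) f'(x)/g'(x) = lim(x→0) (2·sin(x)·cos(x))/(2·ln(x + 1)/(x + 1))
  = 1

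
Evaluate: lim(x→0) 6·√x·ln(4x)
This is a 0·∞ indeterminate form.

Rewrite 0·∞ as a quotient (0/0 or ∞/∞ form), then apply L'Hôpital's rule:
  lim(x→0) 6·√x·ln(4x) = 0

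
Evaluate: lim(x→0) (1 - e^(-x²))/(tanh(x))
This is a 0/0 indeterminate form.

Apply L'Hôpital's rule: differentiate numerator and denominator separately.
  f(x) = 1 - e^(-x^2)   ⇒   f'(x) = 2·x·e^(-x^2)
  g(x) = tanh(x)   ⇒   g'(x) = 1 - tanh(x)^2
  lim(x→0) f'(x)/g'(x) = lim(x→0) (2·x·e^(-x^2))/(1 - tanh(x)^2)
  = 0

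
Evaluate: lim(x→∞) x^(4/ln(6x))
This is an exponential indeterminate form.

For exponential indeterminate forms, take the natural log:
  Let L = lim(x→∞) x^(4/ln(6x))
  Then ln(L) = lim(x→∞) [exponent × ln(base)]
  Evaluate using L'Hôpital or standard limits, then exponentiate.
  L = e^(4)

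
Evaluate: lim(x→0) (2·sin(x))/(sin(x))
This is a 0/0 indeterminate form.

Apply L'Hôpital's rule: differentiate numerator and denominator separately.
  f(x) = 2·sin(x)   ⇒   f'(x) = 2·cos(x)
  g(x) = sin(x)   ⇒   g'(x) = cos(x)
  lim(x→0) f'(x)/g'(x) = lim(x→0) (2·cos(x))/(cos(x))
  = 2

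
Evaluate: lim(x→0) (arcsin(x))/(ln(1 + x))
This is a 0/0 indeterminate form.

Apply L'Hôpital's rule: differentiate numerator and denominator separately.
  f(x) = asin(x)   ⇒   f'(x) = 1/sqrt(1 - x^2)
  g(x) = ln(x + 1)   ⇒   g'(x) = 1/(x + 1)
  lim(x→0) f'(x)/g'(x) = lim(x→0) (1/sqrt(1 - x^2))/(1/(x + 1))
  = 1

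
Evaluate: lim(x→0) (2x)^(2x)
This is an exponential indeterminate form.

For exponential indeterminate forms, take the natural log:
  Let L = lim(x→0) (2x)^(2x)
  Then ln(L) = lim(x→0) [exponent × ln(base)]
  Evaluate using L'Hôpital or standard limits, then exponentiate.
  L = 1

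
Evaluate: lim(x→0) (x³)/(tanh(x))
This is a 0/0 indeterminate form.

Apply L'Hôpital's rule: differentiate numerator and denominator separately.
  f(x) = x^3   ⇒   f'(x) = 3·x^2
  g(x) = tanh(x)   ⇒   g'(x) = 1 - tanh(x)^2
  lim(x→0) f'(x)/g'(x) = lim(x→0) (3·x^2)/(1 - tanh(x)^2)
  = 0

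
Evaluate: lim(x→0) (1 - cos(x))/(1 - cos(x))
This is a 0/0 indeterminate form.

Apply L'Hôpital's rule: differentiate numerator and denominator separately.
  f(x) = 1 - cos(x)   ⇒   f'(x) = sin(x)
  g(x) = 1 - cos(x)   ⇒   g'(x) = sin(x)
  lim(x→0) f'(x)/g'(x) = lim(x→0) (sin(x))/(sin(x))
  = 1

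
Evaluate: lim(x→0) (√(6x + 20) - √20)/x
This is a standard limit.

Factor or rationalize the expression:
  lim(x→0) (√(6x + 20) - √20)/x = 3·sqrt(5)/10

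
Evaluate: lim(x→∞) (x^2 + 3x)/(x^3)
This is an ∞/∞ indeterminate form.

Apply L'Hôpital's rule: differentiate numerator and denominator separately.
  f(x) = x^2 + 3·x   ⇒   f'(x) = 2·x + 3
  g(x) = x^3   ⇒   g'(x) = 3·x^2
  lim(x→∞) f'(x)/g'(x) = lim(x→∞) (2·x + 3)/(3·x^2)
  = 0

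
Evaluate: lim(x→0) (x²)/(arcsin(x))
This is a 0/0 indeterminate form.

Apply L'Hôpital's rule: differentiate numerator and denominator separately.
  f(x) = x^2   ⇒   f'(x) = 2·x
  g(x) = asin(x)   ⇒   g'(x) = 1/sqrt(1 - x^2)
  lim(x→0) f'(x)/g'(x) = lim(x→0) (2·x)/(1/sqrt(1 - x^2))
  = 0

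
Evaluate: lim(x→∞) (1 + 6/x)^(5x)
This is an exponential indeterminate form.

For exponential indeterminate forms, take the natural log:
  Let L = lim(x→∞) (1 + 6/x)^(5x)
  Then ln(L) = lim(x→∞) [exponent × ln(base)]
  Evaluate using L'Hôpital or standard limits, then exponentiate.
  L = e^(30)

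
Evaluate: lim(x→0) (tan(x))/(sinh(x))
This is a 0/0 indeterminate form.

Apply L'Hôpital's rule: differentiate numerator and denominator separately.
  f(x) = tan(x)   ⇒   f'(x) = tan(x)^2 + 1
  g(x) = sinh(x)   ⇒   g'(x) = cosh(x)
  lim(x→0) f'(x)/g'(x) = lim(x→0) (tan(x)^2 + 1)/(cosh(x))
  = 1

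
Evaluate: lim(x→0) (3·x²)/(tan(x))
This is a 0/0 indeterminate form.

Apply L'Hôpital's rule: differentiate numerator and denominator separately.
  f(x) = 3·x^2   ⇒   f'(x) = 6·x
  g(x) = tan(x)   ⇒   g'(x) = tan(x)^2 + 1
  lim(x→0) f'(x)/g'(x) = lim(x→0) (6·x)/(tan(x)^2 + 1)
  = 0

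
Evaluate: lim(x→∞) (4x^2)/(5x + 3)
This is an ∞/∞ indeterminate form.

Apply L'Hôpital's rule: differentiate numerator and denominator separately.
  f(x) = 4·x^2   ⇒   f'(x) = 8·x
  g(x) = 5·x + 3   ⇒   g'(x) = 5
  lim(x→∞) f'(x)/g'(x) = lim(x→∞) (8·x)/(5)
  = ∞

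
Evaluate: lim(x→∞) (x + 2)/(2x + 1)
This is an ∞/∞ indeterminate form.

Apply L'Hôpital's rule: differentiate numerator and denominator separately.
  f(x) = x + 2   ⇒   f'(x) = 1
  g(x) = 2·x + 1   ⇒   g'(x) = 2
  lim(x→∞) f'(x)/g'(x) = lim(x→∞) (1)/(2)
  = 1/2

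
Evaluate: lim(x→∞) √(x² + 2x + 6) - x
This is an ∞-∞ indeterminate form.

Combine fractions or rationalize to convert ∞-∞ to 0/0 form:
  lim(x→∞) √(x² + 2x + 6) - x = 1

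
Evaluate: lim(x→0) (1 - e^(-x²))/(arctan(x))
This is a 0/0 indeterminate form.

Apply L'Hôpital's rule: differentiate numerator and denominator separately.
  f(x) = 1 - e^(-x^2)   ⇒   f'(x) = 2·x·e^(-x^2)
  g(x) = atan(x)   ⇒   g'(x) = 1/(x^2 + 1)
  lim(x→0) f'(x)/g'(x) = lim(x→0) (2·x·e^(-x^2))/(1/(x^2 + 1))
  = 0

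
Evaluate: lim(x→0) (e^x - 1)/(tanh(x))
This is a 0/0 indeterminate form.

Apply L'Hôpital's rule: differentiate numerator and denominator separately.
  f(x) = e^(x) - 1   ⇒   f'(x) = e^(x)
  g(x) = tanh(x)   ⇒   g'(x) = 1 - tanh(x)^2
  lim(x→0) f'(x)/g'(x) = lim(x→0) (e^(x))/(1 - tanh(x)^2)
  = 1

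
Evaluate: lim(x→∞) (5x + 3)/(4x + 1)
This is an ∞/∞ indeterminate form.

Apply L'Hôpital's rule: differentiate numerator and denominator separately.
  f(x) = 5·x + 3   ⇒   f'(x) = 5
  g(x) = 4·x + 1   ⇒   g'(x) = 4
  lim(x→∞) f'(x)/g'(x) = lim(x→∞) (5)/(4)
  = 5/4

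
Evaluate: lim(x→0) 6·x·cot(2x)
This is a 0·∞ indeterminate form.

Rewrite 0·∞ as a quotient (0/0 or ∞/∞ form), then apply L'Hôpital's rule:
  lim(x→0) 6·x·cot(2x) = 3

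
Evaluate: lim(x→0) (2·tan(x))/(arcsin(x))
This is a 0/0 indeterminate form.

Apply L'Hôpital's rule: differentiate numerator and denominator separately.
  f(x) = 2·tan(x)   ⇒   f'(x) = 2·tan(x)^2 + 2
  g(x) = asin(x)   ⇒   g'(x) = 1/sqrt(1 - x^2)
  lim(x→0) f'(x)/g'(x) = lim(x→0) (2·tan(x)^2 + 2)/(1/sqrt(1 - x^2))
  = 2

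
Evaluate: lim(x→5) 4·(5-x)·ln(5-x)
This is a 0·∞ indeterminate form.

Rewrite 0·∞ as a quotient (0/0 or ∞/∞ form), then apply L'Hôpital's rule:
  lim(x→5) 4·(5-x)·ln(5-x) = 0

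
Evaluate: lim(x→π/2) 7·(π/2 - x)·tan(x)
This is a 0·∞ indeterminate form.

Rewrite 0·∞ as a quotient (0/0 or ∞/∞ form), then apply L'Hôpital's rule:
  lim(x→π/2) 7·(π/2 - x)·tan(x) = 7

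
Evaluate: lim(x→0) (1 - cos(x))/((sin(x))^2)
This is a 0/0 indeterminate form.

Apply L'Hôpital's rule: differentiate numerator and denominator separately.
  f(x) = 1 - cos(x)   ⇒   f'(x) = sin(x)
  g(x) = sin(x)^2   ⇒   g'(x) = 2·sin(x)·cos(x)
  lim(x→0) f'(x)/g'(x) = lim(x→0) (sin(x))/(2·sin(x)·cos(x))
  = 1/2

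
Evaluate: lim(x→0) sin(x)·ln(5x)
This is a 0·∞ indeterminate form.

Rewrite 0·∞ as a quotient (0/0 or ∞/∞ form), then apply L'Hôpital's rule:
  lim(x→0) sin(x)·ln(5x) = 0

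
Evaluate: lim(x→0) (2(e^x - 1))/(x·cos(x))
This is a 0/0 indeterminate form.

Apply L'Hôpital's rule: differentiate numerator and denominator separately.
  f(x) = 2·e^(x) - 2   ⇒   f'(x) = 2·e^(x)
  g(x) = x·cos(x)   ⇒   g'(x) = -x·sin(x) + cos(x)
  lim(x→0) f'(x)/g'(x) = lim(x→0) (2·e^(x))/(-x·sin(x) + cos(x))
  = 2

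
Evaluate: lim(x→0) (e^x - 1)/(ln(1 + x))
This is a 0/0 indeterminate form.

Apply L'Hôpital's rule: differentiate numerator and denominator separately.
  f(x) = e^(x) - 1   ⇒   f'(x) = e^(x)
  g(x) = ln(x + 1)   ⇒   g'(x) = 1/(x + 1)
  lim(x→0) f'(x)/g'(x) = lim(x→0) (e^(x))/(1/(x + 1))
  = 1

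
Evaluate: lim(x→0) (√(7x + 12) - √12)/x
This is a standard limit.

Factor or rationalize the expression:
  lim(x→0) (√(7x + 12) - √12)/x = 7·sqrt(3)/12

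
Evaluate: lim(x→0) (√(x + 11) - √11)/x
This is a standard limit.

Factor or rationalize the expression:
  lim(x→0) (√(x + 11) - √11)/x = sqrt(11)/22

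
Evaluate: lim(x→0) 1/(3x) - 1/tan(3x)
This is an ∞-∞ indeterminate form.

Combine fractions or rationalize to convert ∞-∞ to 0/0 form:
  lim(x→0) 1/(3x) - 1/tan(3x) = 0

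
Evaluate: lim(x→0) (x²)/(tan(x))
This is a 0/0 indeterminate form.

Apply L'Hôpital's rule: differentiate numerator and denominator separately.
  f(x) = x^2   ⇒   f'(x) = 2·x
  g(x) = tan(x)   ⇒   g'(x) = tan(x)^2 + 1
  lim(x→0) f'(x)/g'(x) = lim(x→0) (2·x)/(tan(x)^2 + 1)
  = 0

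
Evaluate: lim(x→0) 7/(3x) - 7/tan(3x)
This is an ∞-∞ indeterminate form.

Combine fractions or rationalize to convert ∞-∞ to 0/0 form:
  lim(x→0) 7/(3x) - 7/tan(3x) = 0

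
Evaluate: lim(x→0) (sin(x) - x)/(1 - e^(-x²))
This is a 0/0 indeterminate form.

Apply L'Hôpital's rule: differentiate numerator and denominator separately.
  f(x) = -x + sin(x)   ⇒   f'(x) = cos(x) - 1
  g(x) = 1 - e^(-x^2)   ⇒   g'(x) = 2·x·e^(-x^2)
  lim(x→0) f'(x)/g'(x) = lim(x→0) (cos(x) - 1)/(2·x·e^(-x^2))
  = 0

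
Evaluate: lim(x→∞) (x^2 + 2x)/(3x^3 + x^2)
This is an ∞/∞ indeterminate form.

Apply L'Hôpital's rule: differentiate numerator and denominator separately.
  f(x) = x^2 + 2·x   ⇒   f'(x) = 2·x + 2
  g(x) = 3·x^3 + x^2   ⇒   g'(x) = 9·x^2 + 2·x
  lim(x→∞) f'(x)/g'(x) = lim(x→∞) (2·x + 2)/(9·x^2 + 2·x)
  = 0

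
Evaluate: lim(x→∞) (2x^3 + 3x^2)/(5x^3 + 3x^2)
This is an ∞/∞ indeterminate form.

Apply L'Hôpital's rule: differentiate numerator and denominator separately.
  f(x) = 2·x^3 + 3·x^2   ⇒   f'(x) = 6·x^2 + 6·x
  g(x) = 5·x^3 + 3·x^2   ⇒   g'(x) = 15·x^2 + 6·x
  lim(x→∞) f'(x)/g'(x) = lim(x→∞) (6·x^2 + 6·x)/(15·x^2 + 6·x)
  = 2/5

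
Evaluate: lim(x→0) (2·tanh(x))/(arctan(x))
This is a 0/0 indeterminate form.

Apply L'Hôpital's rule: differentiate numerator and denominator separately.
  f(x) = 2·tanh(x)   ⇒   f'(x) = 2 - 2·tanh(x)^2
  g(x) = atan(x)   ⇒   g'(x) = 1/(x^2 + 1)
  lim(x→0) f'(x)/g'(x) = lim(x→0) (2 - 2·tanh(x)^2)/(1/(x^2 + 1))
  = 2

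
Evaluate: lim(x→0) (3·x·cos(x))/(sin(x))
This is a 0/0 indeterminate form.

Apply L'Hôpital's rule: differentiate numerator and denominator separately.
  f(x) = 3·x·cos(x)   ⇒   f'(x) = -3·x·sin(x) + 3·cos(x)
  g(x) = sin(x)   ⇒   g'(x) = cos(x)
  lim(x→0) f'(x)/g'(x) = lim(x→0) (-3·x·sin(x) + 3·cos(x))/(cos(x))
  = 3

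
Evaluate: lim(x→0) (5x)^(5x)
This is an exponential indeterminate form.

For exponential indeterminate forms, take the natural log:
  Let L = lim(x→0) (5x)^(5x)
  Then ln(L) = lim(x→0) [exponent × ln(base)]
  Evaluate using L'Hôpital or standard limits, then exponentiate.
  L = 1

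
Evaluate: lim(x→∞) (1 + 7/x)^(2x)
This is an exponential indeterminate form.

For exponential indeterminate forms, take the natural log:
  Let L = lim(x→∞) (1 + 7/x)^(2x)
  Then ln(L) = lim(x→∞) [exponent × ln(base)]
  Evaluate using L'Hôpital or standard limits, then exponentiate.
  L = e^(14)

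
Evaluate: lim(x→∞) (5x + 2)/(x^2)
This is an ∞/∞ indeterminate form.

Apply L'Hôpital's rule: differentiate numerator and denominator separately.
  f(x) = 5·x + 2   ⇒   f'(x) = 5
  g(x) = x^2   ⇒   g'(x) = 2·x
  lim(x→∞) f'(x)/g'(x) = lim(x→∞) (5)/(2·x)
  = 0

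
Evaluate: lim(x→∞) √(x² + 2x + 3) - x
This is an ∞-∞ indeterminate form.

Combine fractions or rationalize to convert ∞-∞ to 0/0 form:
  lim(x→∞) √(x² + 2x + 3) - x = 1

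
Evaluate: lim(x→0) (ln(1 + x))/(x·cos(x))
This is a 0/0 indeterminate form.

Apply L'Hôpital's rule: differentiate numerator and denominator separately.
  f(x) = ln(x + 1)   ⇒   f'(x) = 1/(x + 1)
  g(x) = x·cos(x)   ⇒   g'(x) = -x·sin(x) + cos(x)
  lim(x→0) f'(x)/g'(x) = lim(x→0) (1/(x + 1))/(-x·sin(x) + cos(x))
  = 1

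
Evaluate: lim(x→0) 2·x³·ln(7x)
This is a 0·∞ indeterminate form.

Rewrite 0·∞ as a quotient (0/0 or ∞/∞ form), then apply L'Hôpital's rule:
  lim(x→0) 2·x³·ln(7x) = 0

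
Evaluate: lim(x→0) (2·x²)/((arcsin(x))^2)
This is a 0/0 indeterminate form.

Apply L'Hôpital's rule: differentiate numerator and denominator separately.
  f(x) = 2·x^2   ⇒   f'(x) = 4·x
  g(x) = asin(x)^2   ⇒   g'(x) = 2·asin(x)/sqrt(1 - x^2)
  lim(x→0) f'(x)/g'(x) = lim(x→0) (4·x)/(2·asin(x)/sqrt(1 - x^2))
  = 2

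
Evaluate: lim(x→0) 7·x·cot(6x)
This is a 0·∞ indeterminate form.

Rewrite 0·∞ as a quotient (0/0 or ∞/∞ form), then apply L'Hôpital's rule:
  lim(x→0) 7·x·cot(6x) = 7/6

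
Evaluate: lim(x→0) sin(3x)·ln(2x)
This is a 0·∞ indeterminate form.

Rewrite 0·∞ as a quotient (0/0 or ∞/∞ form), then apply L'Hôpital's rule:
  lim(x→0) sin(3x)·ln(2x) = 0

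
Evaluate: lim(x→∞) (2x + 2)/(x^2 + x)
This is an ∞/∞ indeterminate form.

Apply L'Hôpital's rule: differentiate numerator and denominator separately.
  f(x) = 2·x + 2   ⇒   f'(x) = 2
  g(x) = x^2 + x   ⇒   g'(x) = 2·x + 1
  lim(x→∞) f'(x)/g'(x) = lim(x→∞) (2)/(2·x + 1)
  = 0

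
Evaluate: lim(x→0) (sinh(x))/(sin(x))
This is a 0/0 indeterminate form.

Apply L'Hôpital's rule: differentiate numerator and denominator separately.
  f(x) = sinh(x)   ⇒   f'(x) = cosh(x)
  g(x) = sin(x)   ⇒   g'(x) = cos(x)
  lim(x→0) f'(x)/g'(x) = lim(x→0) (cosh(x))/(cos(x))
  = 1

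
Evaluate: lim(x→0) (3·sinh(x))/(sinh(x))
This is a 0/0 indeterminate form.

Apply L'Hôpital's rule: differentiate numerator and denominator separately.
  f(x) = 3·sinh(x)   ⇒   f'(x) = 3·cosh(x)
  g(x) = sinh(x)   ⇒   g'(x) = cosh(x)
  lim(x→0) f'(x)/g'(x) = lim(x→0) (3·cosh(x))/(cosh(x))
  = 3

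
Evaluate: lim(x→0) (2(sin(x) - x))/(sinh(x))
This is a 0/0 indeterminate form.

Apply L'Hôpital's rule: differentiate numerator and denominator separately.
  f(x) = -2·x + 2·sin(x)   ⇒   f'(x) = 2·cos(x) - 2
  g(x) = sinh(x)   ⇒   g'(x) = cosh(x)
  lim(x→0) f'(x)/g'(x) = lim(x→0) (2·cos(x) - 2)/(cosh(x))
  = 0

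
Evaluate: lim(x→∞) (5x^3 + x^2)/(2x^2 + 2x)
This is an ∞/∞ indeterminate form.

Apply L'Hôpital's rule: differentiate numerator and denominator separately.
  f(x) = 5·x^3 + x^2   ⇒   f'(x) = 15·x^2 + 2·x
  g(x) = 2·x^2 + 2·x   ⇒   g'(x) = 4·x + 2
  lim(x→∞) f'(x)/g'(x) = lim(x→∞) (15·x^2 + 2·x)/(4·x + 2)
  = ∞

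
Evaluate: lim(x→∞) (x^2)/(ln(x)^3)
This is an ∞/∞ indeterminate form.

Apply L'Hôpital's rule: differentiate numerator and denominator separately.
  f(x) = x^2   ⇒   f'(x) = 2·x
  g(x) = ln(x)^3   ⇒   g'(x) = 3·ln(x)^2/x
  lim(x→∞) f'(x)/g'(x) = lim(x→∞) (2·x)/(3·ln(x)^2/x)
  = ∞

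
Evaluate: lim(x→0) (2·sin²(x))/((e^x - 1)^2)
This is a 0/0 indeterminate form.

Apply L'Hôpital's rule: differentiate numerator and denominator separately.
  f(x) = 2·sin(x)^2   ⇒   f'(x) = 4·sin(x)·cos(x)
  g(x) = (e^(x) - 1)^2   ⇒   g'(x) = 2·(e^(x) - 1)·e^(x)
  lim(x→0) f'(x)/g'(x) = lim(x→0) (4·sin(x)·cos(x))/(2·(e^(x) - 1)·e^(x))
  = 2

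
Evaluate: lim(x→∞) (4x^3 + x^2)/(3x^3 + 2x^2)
This is an ∞/∞ indeterminate form.

Apply L'Hôpital's rule: differentiate numerator and denominator separately.
  f(x) = 4·x^3 + x^2   ⇒   f'(x) = 12·x^2 + 2·x
  g(x) = 3·x^3 + 2·x^2   ⇒   g'(x) = 9·x^2 + 4·x
  lim(x→∞) f'(x)/g'(x) = lim(x→∞) (12·x^2 + 2·x)/(9·x^2 + 4·x)
  = 4/3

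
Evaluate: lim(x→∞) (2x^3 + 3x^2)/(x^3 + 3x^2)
This is an ∞/∞ indeterminate form.

Apply L'Hôpital's rule: differentiate numerator and denominator separately.
  f(x) = 2·x^3 + 3·x^2   ⇒   f'(x) = 6·x^2 + 6·x
  g(x) = x^3 + 3·x^2   ⇒   g'(x) = 3·x^2 + 6·x
  lim(x→∞) f'(x)/g'(x) = lim(x→∞) (6·x^2 + 6·x)/(3·x^2 + 6·x)
  = 2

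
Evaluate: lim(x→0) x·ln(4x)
This is a 0·∞ indeterminate form.

Rewrite 0·∞ as a quotient (0/0 or ∞/∞ form), then apply L'Hôpital's rule:
  lim(x→0) x·ln(4x) = 0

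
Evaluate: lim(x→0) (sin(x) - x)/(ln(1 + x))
This is a 0/0 indeterminate form.

Apply L'Hôpital's rule: differentiate numerator and denominator separately.
  f(x) = -x + sin(x)   ⇒   f'(x) = cos(x) - 1
  g(x) = ln(x + 1)   ⇒   g'(x) = 1/(x + 1)
  lim(x→0) f'(x)/g'(x) = lim(x→0) (cos(x) - 1)/(1/(x + 1))
  = 0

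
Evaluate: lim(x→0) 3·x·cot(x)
This is a 0·∞ indeterminate form.

Rewrite 0·∞ as a quotient (0/0 or ∞/∞ form), then apply L'Hôpital's rule:
  lim(x→0) 3·x·cot(x) = 3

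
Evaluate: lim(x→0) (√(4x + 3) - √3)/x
This is a standard limit.

Factor or rationalize the expression:
  lim(x→0) (√(4x + 3) - √3)/x = 2·sqrt(3)/3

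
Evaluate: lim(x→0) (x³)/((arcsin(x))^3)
This is a 0/0 indeterminate form.

Apply L'Hôpital's rule: differentiate numerator and denominator separately.
  f(x) = x^3   ⇒   f'(x) = 3·x^2
  g(x) = asin(x)^3   ⇒   g'(x) = 3·asin(x)^2/sqrt(1 - x^2)
  lim(x→0) f'(x)/g'(x) = lim(x→0) (3·x^2)/(3·asin(x)^2/sqrt(1 - x^2))
  = 1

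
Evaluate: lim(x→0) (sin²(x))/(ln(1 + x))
This is a 0/0 indeterminate form.

Apply L'Hôpital's rule: differentiate numerator and denominator separately.
  f(x) = sin(x)^2   ⇒   f'(x) = 2·sin(x)·cos(x)
  g(x) = ln(x + 1)   ⇒   g'(x) = 1/(x + 1)
  lim(x→0) f'(x)/g'(x) = lim(x→0) (2·sin(x)·cos(x))/(1/(x + 1))
  = 0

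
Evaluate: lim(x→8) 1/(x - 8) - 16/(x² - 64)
This is an ∞-∞ indeterminate form.

Combine fractions or rationalize to convert ∞-∞ to 0/0 form:
  lim(x→8) 1/(x - 8) - 16/(x² - 64) = 1/16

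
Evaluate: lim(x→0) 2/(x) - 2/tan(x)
This is an ∞-∞ indeterminate form.

Combine fractions or rationalize to convert ∞-∞ to 0/0 form:
  lim(x→0) 2/(x) - 2/tan(x) = 0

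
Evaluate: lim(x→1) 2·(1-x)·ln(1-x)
This is a 0·∞ indeterminate form.

Rewrite 0·∞ as a quotient (0/0 or ∞/∞ form), then apply L'Hôpital's rule:
  lim(x→1) 2·(1-x)·ln(1-x) = 0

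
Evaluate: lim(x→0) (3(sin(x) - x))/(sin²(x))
This is a 0/0 indeterminate form.

Apply L'Hôpital's rule: differentiate numerator and denominator separately.
  f(x) = -3·x + 3·sin(x)   ⇒   f'(x) = 3·cos(x) - 3
  g(x) = sin(x)^2   ⇒   g'(x) = 2·sin(x)·cos(x)
  lim(x→0) f'(x)/g'(x) = lim(x→0) (3·cos(x) - 3)/(2·sin(x)·cos(x))
  = 0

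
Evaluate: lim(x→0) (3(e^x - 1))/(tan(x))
This is a 0/0 indeterminate form.

Apply L'Hôpital's rule: differentiate numerator and denominator separately.
  f(x) = 3·e^(x) - 3   ⇒   f'(x) = 3·e^(x)
  g(x) = tan(x)   ⇒   g'(x) = tan(x)^2 + 1
  lim(x→0) f'(x)/g'(x) = lim(x→0) (3·e^(x))/(tan(x)^2 + 1)
  = 3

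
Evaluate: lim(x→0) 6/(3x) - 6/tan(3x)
This is an ∞-∞ indeterminate form.

Combine fractions or rationalize to convert ∞-∞ to 0/0 form:
  lim(x→0) 6/(3x) - 6/tan(3x) = 0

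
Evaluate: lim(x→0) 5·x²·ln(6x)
This is a 0·∞ indeterminate form.

Rewrite 0·∞ as a quotient (0/0 or ∞/∞ form), then apply L'Hôpital's rule:
  lim(x→0) 5·x²·ln(6x) = 0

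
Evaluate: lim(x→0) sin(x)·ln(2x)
This is a 0·∞ indeterminate form.

Rewrite 0·∞ as a quotient (0/0 or ∞/∞ form), then apply L'Hôpital's rule:
  lim(x→0) sin(x)·ln(2x) = 0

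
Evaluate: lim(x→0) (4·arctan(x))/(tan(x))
This is a 0/0 indeterminate form.

Apply L'Hôpital's rule: differentiate numerator and denominator separately.
  f(x) = 4·atan(x)   ⇒   f'(x) = 4/(x^2 + 1)
  g(x) = tan(x)   ⇒   g'(x) = tan(x)^2 + 1
  lim(x→0) f'(x)/g'(x) = lim(x→0) (4/(x^2 + 1))/(tan(x)^2 + 1)
  = 4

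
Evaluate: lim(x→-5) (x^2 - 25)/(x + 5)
This is a standard limit.

Factor or rationalize the expression:
  lim(x→-5) (x^2 - 25)/(x + 5) = -10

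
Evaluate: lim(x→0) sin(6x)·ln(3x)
This is a 0·∞ indeterminate form.

Rewrite 0·∞ as a quotient (0/0 or ∞/∞ form), then apply L'Hôpital's rule:
  lim(x→0) sin(6x)·ln(3x) = 0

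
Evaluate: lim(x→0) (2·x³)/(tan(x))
This is a 0/0 indeterminate form.

Apply L'Hôpital's rule: differentiate numerator and denominator separately.
  f(x) = 2·x^3   ⇒   f'(x) = 6·x^2
  g(x) = tan(x)   ⇒   g'(x) = tan(x)^2 + 1
  lim(x→0) f'(x)/g'(x) = lim(x→0) (6·x^2)/(tan(x)^2 + 1)
  = 0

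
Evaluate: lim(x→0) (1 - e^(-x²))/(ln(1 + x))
This is a 0/0 indeterminate form.

Apply L'Hôpital's rule: differentiate numerator and denominator separately.
  f(x) = 1 - e^(-x^2)   ⇒   f'(x) = 2·x·e^(-x^2)
  g(x) = ln(x + 1)   ⇒   g'(x) = 1/(x + 1)
  lim(x→0) f'(x)/g'(x) = lim(x→0) (2·x·e^(-x^2))/(1/(x + 1))
  = 0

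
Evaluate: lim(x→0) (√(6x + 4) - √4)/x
This is a standard limit.

Factor or rationalize the expression:
  lim(x→0) (√(6x + 4) - √4)/x = 3/2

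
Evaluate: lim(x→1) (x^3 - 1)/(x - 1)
This is a standard limit.

Factor or rationalize the expression:
  lim(x→1) (x^3 - 1)/(x - 1) = 3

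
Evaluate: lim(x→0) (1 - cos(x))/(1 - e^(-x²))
This is a 0/0 indeterminate form.

Apply L'Hôpital's rule: differentiate numerator and denominator separately.
  f(x) = 1 - cos(x)   ⇒   f'(x) = sin(x)
  g(x) = 1 - e^(-x^2)   ⇒   g'(x) = 2·x·e^(-x^2)
  lim(x→0) f'(x)/g'(x) = lim(x→0) (sin(x))/(2·x·e^(-x^2))
  = 1/2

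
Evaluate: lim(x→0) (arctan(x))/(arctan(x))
This is a 0/0 indeterminate form.

Apply L'Hôpital's rule: differentiate numerator and denominator separately.
  f(x) = atan(x)   ⇒   f'(x) = 1/(x^2 + 1)
  g(x) = atan(x)   ⇒   g'(x) = 1/(x^2 + 1)
  lim(x→0) f'(x)/g'(x) = lim(x→0) (1/(x^2 + 1))/(1/(x^2 + 1))
  = 1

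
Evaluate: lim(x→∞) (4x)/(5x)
This is an ∞/∞ indeterminate form.

Apply L'Hôpital's rule: differentiate numerator and denominator separately.
  f(x) = 4·x   ⇒   f'(x) = 4
  g(x) = 5·x   ⇒   g'(x) = 5
  lim(x→∞) f'(x)/g'(x) = lim(x→∞) (4)/(5)
  = 4/5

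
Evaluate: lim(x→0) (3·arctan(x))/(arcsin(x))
This is a 0/0 indeterminate form.

Apply L'Hôpital's rule: differentiate numerator and denominator separately.
  f(x) = 3·atan(x)   ⇒   f'(x) = 3/(x^2 + 1)
  g(x) = asin(x)   ⇒   g'(x) = 1/sqrt(1 - x^2)
  lim(x→0) f'(x)/g'(x) = lim(x→0) (3/(x^2 + 1))/(1/sqrt(1 - x^2))
  = 3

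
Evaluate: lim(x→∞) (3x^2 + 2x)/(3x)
This is an ∞/∞ indeterminate form.

Apply L'Hôpital's rule: differentiate numerator and denominator separately.
  f(x) = 3·x^2 + 2·x   ⇒   f'(x) = 6·x + 2
  g(x) = 3·x   ⇒   g'(x) = 3
  lim(x→∞) f'(x)/g'(x) = lim(x→∞) (6·x + 2)/(3)
  = ∞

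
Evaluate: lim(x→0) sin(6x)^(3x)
This is an exponential indeterminate form.

For exponential indeterminate forms, take the natural log:
  Let L = lim(x→0) sin(6x)^(3x)
  Then ln(L) = lim(x→0) [exponent × ln(base)]
  Evaluate using L'Hôpital or standard limits, then exponentiate.
  L = 1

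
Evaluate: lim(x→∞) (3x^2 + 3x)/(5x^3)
This is an ∞/∞ indeterminate form.

Apply L'Hôpital's rule: differentiate numerator and denominator separately.
  f(x) = 3·x^2 + 3·x   ⇒   f'(x) = 6·x + 3
  g(x) = 5·x^3   ⇒   g'(x) = 15·x^2
  lim(x→∞) f'(x)/g'(x) = lim(x→∞) (6·x + 3)/(15·x^2)
  = 0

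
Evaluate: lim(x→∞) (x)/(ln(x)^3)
This is an ∞/∞ indeterminate form.

Apply L'Hôpital's rule: differentiate numerator and denominator separately.
  f(x) = x   ⇒   f'(x) = 1
  g(x) = ln(x)^3   ⇒   g'(x) = 3·ln(x)^2/x
  lim(x→∞) f'(x)/g'(x) = lim(x→∞) (1)/(3·ln(x)^2/x)
  = ∞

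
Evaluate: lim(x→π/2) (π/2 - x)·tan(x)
This is a 0·∞ indeterminate form.

Rewrite 0·∞ as a quotient (0/0 or ∞/∞ form), then apply L'Hôpital's rule:
  lim(x→π/2) (π/2 - x)·tan(x) = 1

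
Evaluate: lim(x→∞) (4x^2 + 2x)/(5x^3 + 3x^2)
This is an ∞/∞ indeterminate form.

Apply L'Hôpital's rule: differentiate numerator and denominator separately.
  f(x) = 4·x^2 + 2·x   ⇒   f'(x) = 8·x + 2
  g(x) = 5·x^3 + 3·x^2   ⇒   g'(x) = 15·x^2 + 6·x
  lim(x→∞) f'(x)/g'(x) = lim(x→∞) (8·x + 2)/(15·x^2 + 6·x)
  = 0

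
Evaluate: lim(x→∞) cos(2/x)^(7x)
This is an exponential indeterminate form.

For exponential indeterminate forms, take the natural log:
  Let L = lim(x→∞) cos(2/x)^(7x)
  Then ln(L) = lim(x→∞) [exponent × ln(base)]
  Evaluate using L'Hôpital or standard limits, then exponentiate.
  L = 1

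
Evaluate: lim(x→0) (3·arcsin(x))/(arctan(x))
This is a 0/0 indeterminate form.

Apply L'Hôpital's rule: differentiate numerator and denominator separately.
  f(x) = 3·asin(x)   ⇒   f'(x) = 3/sqrt(1 - x^2)
  g(x) = atan(x)   ⇒   g'(x) = 1/(x^2 + 1)
  lim(x→0) f'(x)/g'(x) = lim(x→0) (3/sqrt(1 - x^2))/(1/(x^2 + 1))
  = 3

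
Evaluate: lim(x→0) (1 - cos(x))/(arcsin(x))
This is a 0/0 indeterminate form.

Apply L'Hôpital's rule: differentiate numerator and denominator separately.
  f(x) = 1 - cos(x)   ⇒   f'(x) = sin(x)
  g(x) = asin(x)   ⇒   g'(x) = 1/sqrt(1 - x^2)
  lim(x→0) f'(x)/g'(x) = lim(x→0) (sin(x))/(1/sqrt(1 - x^2))
  = 0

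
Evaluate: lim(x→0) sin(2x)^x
This is an exponential indeterminate form.

For exponential indeterminate forms, take the natural log:
  Let L = lim(x→0) sin(2x)^x
  Then ln(L) = lim(x→0) [exponent × ln(base)]
  Evaluate using L'Hôpital or standard limits, then exponentiate.
  L = 1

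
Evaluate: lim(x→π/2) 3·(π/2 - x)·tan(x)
This is a 0·∞ indeterminate form.

Rewrite 0·∞ as a quotient (0/0 or ∞/∞ form), then apply L'Hôpital's rule:
  lim(x→π/2) 3·(π/2 - x)·tan(x) = 3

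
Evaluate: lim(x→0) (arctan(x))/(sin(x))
This is a 0/0 indeterminate form.

Apply L'Hôpital's rule: differentiate numerator and denominator separately.
  f(x) = atan(x)   ⇒   f'(x) = 1/(x^2 + 1)
  g(x) = sin(x)   ⇒   g'(x) = cos(x)
  lim(x→0) f'(x)/g'(x) = lim(x→0) (1/(x^2 + 1))/(cos(x))
  = 1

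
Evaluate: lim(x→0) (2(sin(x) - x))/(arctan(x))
This is a 0/0 indeterminate form.

Apply L'Hôpital's rule: differentiate numerator and denominator separately.
  f(x) = -2·x + 2·sin(x)   ⇒   f'(x) = 2·cos(x) - 2
  g(x) = atan(x)   ⇒   g'(x) = 1/(x^2 + 1)
  lim(x→0) f'(x)/g'(x) = lim(x→0) (2·cos(x) - 2)/(1/(x^2 + 1))
  = 0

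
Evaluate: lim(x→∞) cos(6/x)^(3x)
This is an exponential indeterminate form.

For exponential indeterminate forms, take the natural log:
  Let L = lim(x→∞) cos(6/x)^(3x)
  Then ln(L) = lim(x→∞) [exponent × ln(base)]
  Evaluate using L'Hôpital or standard limits, then exponentiate.
  L = 1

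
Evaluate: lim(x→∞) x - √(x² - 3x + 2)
This is an ∞-∞ indeterminate form.

Combine fractions or rationalize to convert ∞-∞ to 0/0 form:
  lim(x→∞) x - √(x² - 3x + 2) = 3/2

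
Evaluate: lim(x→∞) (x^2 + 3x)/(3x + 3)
This is an ∞/∞ indeterminate form.

Apply L'Hôpital's rule: differentiate numerator and denominator separately.
  f(x) = x^2 + 3·x   ⇒   f'(x) = 2·x + 3
  g(x) = 3·x + 3   ⇒   g'(x) = 3
  lim(x→∞) f'(x)/g'(x) = lim(x→∞) (2·x + 3)/(3)
  = ∞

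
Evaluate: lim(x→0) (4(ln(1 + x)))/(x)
This is a 0/0 indeterminate form.

Apply L'Hôpital's rule: differentiate numerator and denominator separately.
  f(x) = 4·ln(x + 1)   ⇒   f'(x) = 4/(x + 1)
  g(x) = x   ⇒   g'(x) = 1
  lim(x→0) f'(x)/g'(x) = lim(x→0) (4/(x + 1))/(1)
  = 4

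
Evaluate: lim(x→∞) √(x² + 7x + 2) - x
This is an ∞-∞ indeterminate form.

Combine fractions or rationalize to convert ∞-∞ to 0/0 form:
  lim(x→∞) √(x² + 7x + 2) - x = 7/2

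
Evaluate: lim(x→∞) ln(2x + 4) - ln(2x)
This is an ∞-∞ indeterminate form.

Combine fractions or rationalize to convert ∞-∞ to 0/0 form:
  lim(x→∞) ln(2x + 4) - ln(2x) = 0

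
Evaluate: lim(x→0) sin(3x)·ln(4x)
This is a 0·∞ indeterminate form.

Rewrite 0·∞ as a quotient (0/0 or ∞/∞ form), then apply L'Hôpital's rule:
  lim(x→0) sin(3x)·ln(4x) = 0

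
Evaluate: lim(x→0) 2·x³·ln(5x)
This is a 0·∞ indeterminate form.

Rewrite 0·∞ as a quotient (0/0 or ∞/∞ form), then apply L'Hôpital's rule:
  lim(x→0) 2·x³·ln(5x) = 0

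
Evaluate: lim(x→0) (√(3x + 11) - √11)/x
This is a standard limit.

Factor or rationalize the expression:
  lim(x→0) (√(3x + 11) - √11)/x = 3·sqrt(11)/22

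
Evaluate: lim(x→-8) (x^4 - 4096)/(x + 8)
This is a standard limit.

Factor or rationalize the expression:
  lim(x→-8) (x^4 - 4096)/(x + 8) = -2048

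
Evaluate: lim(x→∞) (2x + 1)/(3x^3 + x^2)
This is an ∞/∞ indeterminate form.

Apply L'Hôpital's rule: differentiate numerator and denominator separately.
  f(x) = 2·x + 1   ⇒   f'(x) = 2
  g(x) = 3·x^3 + x^2   ⇒   g'(x) = 9·x^2 + 2·x
  lim(x→∞) f'(x)/g'(x) = lim(x→∞) (2)/(9·x^2 + 2·x)
  = 0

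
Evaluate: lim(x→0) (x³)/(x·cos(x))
This is a 0/0 indeterminate form.

Apply L'Hôpital's rule: differentiate numerator and denominator separately.
  f(x) = x^3   ⇒   f'(x) = 3·x^2
  g(x) = x·cos(x)   ⇒   g'(x) = -x·sin(x) + cos(x)
  lim(x→0) f'(x)/g'(x) = lim(x→0) (3·x^2)/(-x·sin(x) + cos(x))
  = 0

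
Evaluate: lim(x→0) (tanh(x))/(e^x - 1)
This is a 0/0 indeterminate form.

Apply L'Hôpital's rule: differentiate numerator and denominator separately.
  f(x) = tanh(x)   ⇒   f'(x) = 1 - tanh(x)^2
  g(x) = e^(x) - 1   ⇒   g'(x) = e^(x)
  lim(x→0) f'(x)/g'(x) = lim(x→0) (1 - tanh(x)^2)/(e^(x))
  = 1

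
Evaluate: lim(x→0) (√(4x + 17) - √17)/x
This is a standard limit.

Factor or rationalize the expression:
  lim(x→0) (√(4x + 17) - √17)/x = 2·sqrt(17)/17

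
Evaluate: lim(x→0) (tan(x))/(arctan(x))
This is a 0/0 indeterminate form.

Apply L'Hôpital's rule: differentiate numerator and denominator separately.
  f(x) = tan(x)   ⇒   f'(x) = tan(x)^2 + 1
  g(x) = atan(x)   ⇒   g'(x) = 1/(x^2 + 1)
  lim(x→0) f'(x)/g'(x) = lim(x→0) (tan(x)^2 + 1)/(1/(x^2 + 1))
  = 1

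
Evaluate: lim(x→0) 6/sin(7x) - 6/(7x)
This is an ∞-∞ indeterminate form.

Combine fractions or rationalize to convert ∞-∞ to 0/0 form:
  lim(x→0) 6/sin(7x) - 6/(7x) = 0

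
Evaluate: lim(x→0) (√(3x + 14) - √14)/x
This is a standard limit.

Factor or rationalize the expression:
  lim(x→0) (√(3x + 14) - √14)/x = 3·sqrt(14)/28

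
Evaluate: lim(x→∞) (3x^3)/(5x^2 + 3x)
This is an ∞/∞ indeterminate form.

Apply L'Hôpital's rule: differentiate numerator and denominator separately.
  f(x) = 3·x^3   ⇒   f'(x) = 9·x^2
  g(x) = 5·x^2 + 3·x   ⇒   g'(x) = 10·x + 3
  lim(x→∞) f'(x)/g'(x) = lim(x→∞) (9·x^2)/(10·x + 3)
  = ∞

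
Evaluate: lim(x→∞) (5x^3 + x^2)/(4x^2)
This is an ∞/∞ indeterminate form.

Apply L'Hôpital's rule: differentiate numerator and denominator separately.
  f(x) = 5·x^3 + x^2   ⇒   f'(x) = 15·x^2 + 2·x
  g(x) = 4·x^2   ⇒   g'(x) = 8·x
  lim(x→∞) f'(x)/g'(x) = lim(x→∞) (15·x^2 + 2·x)/(8·x)
  = ∞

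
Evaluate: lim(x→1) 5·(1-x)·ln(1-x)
This is a 0·∞ indeterminate form.

Rewrite 0·∞ as a quotient (0/0 or ∞/∞ form), then apply L'Hôpital's rule:
  lim(x→1) 5·(1-x)·ln(1-x) = 0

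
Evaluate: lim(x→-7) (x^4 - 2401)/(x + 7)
This is a standard limit.

Factor or rationalize the expression:
  lim(x→-7) (x^4 - 2401)/(x + 7) = -1372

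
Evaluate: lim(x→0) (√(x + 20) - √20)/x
This is a standard limit.

Factor or rationalize the expression:
  lim(x→0) (√(x + 20) - √20)/x = sqrt(5)/20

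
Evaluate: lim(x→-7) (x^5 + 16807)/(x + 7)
This is a standard limit.

Factor or rationalize the expression:
  lim(x→-7) (x^5 + 16807)/(x + 7) = 12005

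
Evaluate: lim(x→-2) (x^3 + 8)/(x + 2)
This is a standard limit.

Factor or rationalize the expression:
  lim(x→-2) (x^3 + 8)/(x + 2) = 12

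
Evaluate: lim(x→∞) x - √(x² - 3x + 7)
This is an ∞-∞ indeterminate form.

Combine fractions or rationalize to convert ∞-∞ to 0/0 form:
  lim(x→∞) x - √(x² - 3x + 7) = 3/2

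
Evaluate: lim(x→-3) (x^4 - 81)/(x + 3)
This is a standard limit.

Factor or rationalize the expression:
  lim(x→-3) (x^4 - 81)/(x + 3) = -108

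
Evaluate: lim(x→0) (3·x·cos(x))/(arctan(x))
This is a 0/0 indeterminate form.

Apply L'Hôpital's rule: differentiate numerator and denominator separately.
  f(x) = 3·x·cos(x)   ⇒   f'(x) = -3·x·sin(x) + 3·cos(x)
  g(x) = atan(x)   ⇒   g'(x) = 1/(x^2 + 1)
  lim(x→0) f'(x)/g'(x) = lim(x→0) (-3·x·sin(x) + 3·cos(x))/(1/(x^2 + 1))
  = 3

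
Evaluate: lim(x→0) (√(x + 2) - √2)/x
This is a standard limit.

Factor or rationalize the expression:
  lim(x→0) (√(x + 2) - √2)/x = sqrt(2)/4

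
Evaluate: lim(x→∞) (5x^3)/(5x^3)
This is an ∞/∞ indeterminate form.

Apply L'Hôpital's rule: differentiate numerator and denominator separately.
  f(x) = 5·x^3   ⇒   f'(x) = 15·x^2
  g(x) = 5·x^3   ⇒   g'(x) = 15·x^2
  lim(x→∞) f'(x)/g'(x) = lim(x→∞) (15·x^2)/(15·x^2)
  = 1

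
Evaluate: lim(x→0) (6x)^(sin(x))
This is an exponential indeterminate form.

For exponential indeterminate forms, take the natural log:
  Let L = lim(x→0) (6x)^(sin(x))
  Then ln(L) = lim(x→0) [exponent × ln(base)]
  Evaluate using L'Hôpital or standard limits, then exponentiate.
  L = 1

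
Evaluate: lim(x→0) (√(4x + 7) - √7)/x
This is a standard limit.

Factor or rationalize the expression:
  lim(x→0) (√(4x + 7) - √7)/x = 2·sqrt(7)/7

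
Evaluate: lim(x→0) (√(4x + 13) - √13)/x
This is a standard limit.

Factor or rationalize the expression:
  lim(x→0) (√(4x + 13) - √13)/x = 2·sqrt(13)/13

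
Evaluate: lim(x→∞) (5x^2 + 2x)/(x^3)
This is an ∞/∞ indeterminate form.

Apply L'Hôpital's rule: differentiate numerator and denominator separately.
  f(x) = 5·x^2 + 2·x   ⇒   f'(x) = 10·x + 2
  g(x) = x^3   ⇒   g'(x) = 3·x^2
  lim(x→∞) f'(x)/g'(x) = lim(x→∞) (10·x + 2)/(3·x^2)
  = 0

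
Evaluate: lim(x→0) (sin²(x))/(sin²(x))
This is a 0/0 indeterminate form.

Apply L'Hôpital's rule: differentiate numerator and denominator separately.
  f(x) = sin(x)^2   ⇒   f'(x) = 2·sin(x)·cos(x)
  g(x) = sin(x)^2   ⇒   g'(x) = 2·sin(x)·cos(x)
  lim(x→0) f'(x)/g'(x) = lim(x→0) (2·sin(x)·cos(x))/(2·sin(x)·cos(x))
  = 1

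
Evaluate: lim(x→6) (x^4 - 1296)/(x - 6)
This is a standard limit.

Factor or rationalize the expression:
  lim(x→6) (x^4 - 1296)/(x - 6) = 864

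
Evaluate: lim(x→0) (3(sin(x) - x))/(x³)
This is a 0/0 indeterminate form.

Apply L'Hôpital's rule: differentiate numerator and denominator separately.
  f(x) = -3·x + 3·sin(x)   ⇒   f'(x) = 3·cos(x) - 3
  g(x) = x^3   ⇒   g'(x) = 3·x^2
  lim(x→0) f'(x)/g'(x) = lim(x→0) (3·cos(x) - 3)/(3·x^2)
  = -1/2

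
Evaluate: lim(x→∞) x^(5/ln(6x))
This is an exponential indeterminate form.

For exponential indeterminate forms, take the natural log:
  Let L = lim(x→∞) x^(5/ln(6x))
  Then ln(L) = lim(x→∞) [exponent × ln(base)]
  Evaluate using L'Hôpital or standard limits, then exponentiate.
  L = e^(5)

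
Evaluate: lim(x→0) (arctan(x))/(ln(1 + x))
This is a 0/0 indeterminate form.

Apply L'Hôpital's rule: differentiate numerator and denominator separately.
  f(x) = atan(x)   ⇒   f'(x) = 1/(x^2 + 1)
  g(x) = ln(x + 1)   ⇒   g'(x) = 1/(x + 1)
  lim(x→0) f'(x)/g'(x) = lim(x→0) (1/(x^2 + 1))/(1/(x + 1))
  = 1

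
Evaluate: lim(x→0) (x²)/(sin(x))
This is a 0/0 indeterminate form.

Apply L'Hôpital's rule: differentiate numerator and denominator separately.
  f(x) = x^2   ⇒   f'(x) = 2·x
  g(x) = sin(x)   ⇒   g'(x) = cos(x)
  lim(x→0) f'(x)/g'(x) = lim(x→0) (2·x)/(cos(x))
  = 0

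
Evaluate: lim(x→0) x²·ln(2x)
This is a 0·∞ indeterminate form.

Rewrite 0·∞ as a quotient (0/0 or ∞/∞ form), then apply L'Hôpital's rule:
  lim(x→0) x²·ln(2x) = 0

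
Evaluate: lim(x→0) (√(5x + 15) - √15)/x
This is a standard limit.

Factor or rationalize the expression:
  lim(x→0) (√(5x + 15) - √15)/x = sqrt(15)/6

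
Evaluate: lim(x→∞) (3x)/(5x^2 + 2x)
This is an ∞/∞ indeterminate form.

Apply L'Hôpital's rule: differentiate numerator and denominator separately.
  f(x) = 3·x   ⇒   f'(x) = 3
  g(x) = 5·x^2 + 2·x   ⇒   g'(x) = 10·x + 2
  lim(x→∞) f'(x)/g'(x) = lim(x→∞) (3)/(10·x + 2)
  = 0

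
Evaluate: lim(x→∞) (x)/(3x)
This is an ∞/∞ indeterminate form.

Apply L'Hôpital's rule: differentiate numerator and denominator separately.
  f(x) = x   ⇒   f'(x) = 1
  g(x) = 3·x   ⇒   g'(x) = 3
  lim(x→∞) f'(x)/g'(x) = lim(x→∞) (1)/(3)
  = 1/3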